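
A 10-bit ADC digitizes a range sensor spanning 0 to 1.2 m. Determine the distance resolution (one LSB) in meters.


res = range / 2^n = 1.2/2^10 = 1.2/1024 = 0.0012

0.0012 m


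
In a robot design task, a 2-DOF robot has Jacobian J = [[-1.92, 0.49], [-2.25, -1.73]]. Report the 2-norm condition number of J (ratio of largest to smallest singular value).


JJ^T eigenvalues: trace(JJ^T) = 11.9819, det(JJ^T) = det(J)^2 = 19.57266081
s_max^2 = (11.9819 + sqrt(65.27528437))/2 = 10.03060606
s_min^2 = (11.9819 - sqrt(65.27528437))/2 = 1.95129394
kappa = s_max/s_min = sqrt(10.03060606/1.95129394) = 2.2673

2.2673


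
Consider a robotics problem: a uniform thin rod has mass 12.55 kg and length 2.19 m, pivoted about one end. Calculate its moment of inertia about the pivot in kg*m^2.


I = (1/3)*m*L^2 = (1/3)*12.55*2.19^2 = 20.0637

20.0637 kg*m^2


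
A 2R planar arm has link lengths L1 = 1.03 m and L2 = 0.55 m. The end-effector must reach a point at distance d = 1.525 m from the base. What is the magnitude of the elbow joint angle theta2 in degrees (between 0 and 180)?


cos(th2) = (d^2 - L1^2 - L2^2)/(2*L1*L2) = (1.525^2 - 1.03^2 - 0.55^2)/(2*1.03*0.55) = 0.84927184
th2 = acos(0.84927184) = 31.8674 deg

31.8674 degrees


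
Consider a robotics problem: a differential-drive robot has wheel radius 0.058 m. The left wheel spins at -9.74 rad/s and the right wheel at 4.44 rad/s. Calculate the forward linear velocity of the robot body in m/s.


v = r*(wR + wL)/2 = 0.058*(4.44 + -9.74)/2 = -0.1537

-0.1537 m/s


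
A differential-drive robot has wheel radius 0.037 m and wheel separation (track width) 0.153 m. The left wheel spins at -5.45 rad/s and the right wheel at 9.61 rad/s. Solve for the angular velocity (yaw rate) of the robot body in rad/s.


omega = r*(wR - wL)/L = 0.037*(9.61 - (-5.45))/0.153 = 3.6420

3.6420 rad/s


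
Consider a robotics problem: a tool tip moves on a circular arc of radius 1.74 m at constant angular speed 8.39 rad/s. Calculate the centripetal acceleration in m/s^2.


a_c = omega^2 * r = 8.39^2 * 1.74 = 122.4823

122.4823 m/s^2


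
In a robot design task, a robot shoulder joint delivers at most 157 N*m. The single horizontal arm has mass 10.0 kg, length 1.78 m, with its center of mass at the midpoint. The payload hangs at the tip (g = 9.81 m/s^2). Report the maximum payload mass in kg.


tau_arm = m_arm*g*(L/2) = 10.0*9.81*1.78/2 = 87.3090 N*m
tau_payload = tau_max - tau_arm = 157 - 87.3090 = 69.6910
m_payload = tau_payload / (g*L) = 69.6910 / (9.81*1.78) = 3.9911

3.9911 kg


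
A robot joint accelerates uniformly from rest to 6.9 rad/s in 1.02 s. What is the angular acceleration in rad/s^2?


alpha = delta_omega / t = 6.9 / 1.02 = 6.7647

6.7647 rad/s^2


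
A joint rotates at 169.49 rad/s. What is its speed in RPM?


RPM = 169.49 * 60/(2*pi) = 1618.5103

1618.5103 RPM


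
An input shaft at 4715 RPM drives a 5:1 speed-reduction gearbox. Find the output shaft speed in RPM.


omega_out = omega_in / N = 4715 / 5 = 943.0000

943.0000 RPM


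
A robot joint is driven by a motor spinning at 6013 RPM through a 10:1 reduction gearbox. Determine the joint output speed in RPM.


omega_joint = omega_motor / N = 6013 / 10 = 601.3000

601.3000 RPM


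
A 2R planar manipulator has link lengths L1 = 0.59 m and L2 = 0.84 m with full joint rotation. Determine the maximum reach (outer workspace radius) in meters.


r_max = L1 + L2 = 0.59 + 0.84 = 1.4300

1.4300 m


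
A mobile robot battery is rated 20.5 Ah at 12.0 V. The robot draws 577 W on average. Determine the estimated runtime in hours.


E = 20.5*12.0 = 246.0000 Wh
t = E/P = 246.0000/577 = 0.4263

0.4263 hours


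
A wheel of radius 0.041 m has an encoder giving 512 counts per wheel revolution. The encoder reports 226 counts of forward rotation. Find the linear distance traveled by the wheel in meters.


revs = 226/512 = 0.441406
d = revs * 2*pi*r = 0.441406 * 2*pi*0.041 = 0.1137

0.1137 m


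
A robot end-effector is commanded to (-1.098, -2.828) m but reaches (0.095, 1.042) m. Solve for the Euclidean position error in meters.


dx = 0.095 - (-1.098) = 1.1930, dy = 1.042 - (-2.828) = 3.8700
err = sqrt(1.423249 + 14.976900) = 4.0497

4.0497 m


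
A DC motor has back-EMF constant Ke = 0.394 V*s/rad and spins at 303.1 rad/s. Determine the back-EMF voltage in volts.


V_emf = Ke * omega = 0.394*303.1 = 119.4214

119.4214 V


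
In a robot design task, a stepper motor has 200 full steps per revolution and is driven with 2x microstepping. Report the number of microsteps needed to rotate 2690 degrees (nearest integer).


step_size = 360/(200*2) = 360/400 = 0.900000 deg
n = 2690/(360/400) = 2690*400/360 = 2988.8889 -> 2989

2989 steps


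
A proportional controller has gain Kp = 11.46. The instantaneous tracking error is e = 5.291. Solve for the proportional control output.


u_P = Kp * e = 11.46 * 5.291 = 60.6349

60.6349


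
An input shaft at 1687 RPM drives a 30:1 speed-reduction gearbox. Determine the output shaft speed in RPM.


omega_out = omega_in / N = 1687 / 30 = 56.2333

56.2333 RPM


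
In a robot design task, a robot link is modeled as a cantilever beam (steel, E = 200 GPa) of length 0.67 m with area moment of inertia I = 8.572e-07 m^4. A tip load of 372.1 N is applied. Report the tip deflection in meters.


delta = F*L^3/(3*E*I) = 372.1*0.67^3/(3*2.000e+11*8.572e-07)
      = 111.9139123/514320 = 2.1760e-04

2.1760e-04 m


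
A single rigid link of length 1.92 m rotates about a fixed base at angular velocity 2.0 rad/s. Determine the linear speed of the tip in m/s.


v = L*omega = 1.92 * 2.0 = 3.8400

3.8400 m/s


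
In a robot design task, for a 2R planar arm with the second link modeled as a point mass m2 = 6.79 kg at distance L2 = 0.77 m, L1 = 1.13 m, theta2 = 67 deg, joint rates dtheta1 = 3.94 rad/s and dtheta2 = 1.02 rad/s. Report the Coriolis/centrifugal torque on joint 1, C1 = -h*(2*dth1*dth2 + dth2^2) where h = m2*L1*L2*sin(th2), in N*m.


h = m2*L1*L2*sin(th2) = 6.79*1.13*0.77*sin(67 deg) = 5.438323
C1 = -h*(2*3.94*1.02 + 1.02^2) = -5.438323*9.0780 = -49.3691

-49.3691 N*m


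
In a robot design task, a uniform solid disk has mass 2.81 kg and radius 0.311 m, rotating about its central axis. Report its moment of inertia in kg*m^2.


I = (1/2)*m*R^2 = 0.5*2.81*0.311^2 = 0.1359

0.1359 kg*m^2


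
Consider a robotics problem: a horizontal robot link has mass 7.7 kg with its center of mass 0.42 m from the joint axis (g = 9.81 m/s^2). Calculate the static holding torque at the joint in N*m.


tau = m*g*L = 7.7 * 9.81 * 0.42 = 31.7255

31.7255 N*m


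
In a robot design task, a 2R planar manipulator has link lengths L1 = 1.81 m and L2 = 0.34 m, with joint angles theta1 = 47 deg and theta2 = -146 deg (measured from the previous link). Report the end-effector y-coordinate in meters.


y = L1*sin(th1) + L2*sin(th1+th2) = 1.81*sin(47 deg) + 0.34*sin(-99 deg) = 0.9879

0.9879 m


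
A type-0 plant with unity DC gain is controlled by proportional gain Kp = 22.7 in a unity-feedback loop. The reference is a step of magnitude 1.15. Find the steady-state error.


e_ss = R/(1 + Kp) = 1.15/(1 + 22.7) = 1.15/23.7000 = 0.0485

0.0485


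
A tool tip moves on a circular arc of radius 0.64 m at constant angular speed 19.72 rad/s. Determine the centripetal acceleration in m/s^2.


a_c = omega^2 * r = 19.72^2 * 0.64 = 248.8822

248.8822 m/s^2


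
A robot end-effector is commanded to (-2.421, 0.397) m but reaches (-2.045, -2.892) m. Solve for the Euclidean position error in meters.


dx = -2.045 - (-2.421) = 0.3760, dy = -2.892 - (0.397) = -3.2890
err = sqrt(0.141376 + 10.817521) = 3.3104

3.3104 m


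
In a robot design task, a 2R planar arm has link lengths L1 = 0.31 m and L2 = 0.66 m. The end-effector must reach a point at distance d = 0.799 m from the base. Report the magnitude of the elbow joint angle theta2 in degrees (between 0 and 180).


cos(th2) = (d^2 - L1^2 - L2^2)/(2*L1*L2) = (0.799^2 - 0.31^2 - 0.66^2)/(2*0.31*0.66) = 0.26075513
th2 = acos(0.26075513) = 74.8851 deg

74.8851 degrees


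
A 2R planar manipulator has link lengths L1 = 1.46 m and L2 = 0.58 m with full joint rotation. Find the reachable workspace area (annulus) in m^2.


r_max = L1 + L2 = 2.0400, r_min = |L1 - L2| = 0.8800
A = pi*(r_max^2 - r_min^2) = pi*(4.1616 - 0.7744) = 10.6412

10.6412 m^2


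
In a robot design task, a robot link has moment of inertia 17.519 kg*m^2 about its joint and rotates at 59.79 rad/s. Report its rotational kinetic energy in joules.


KE = (1/2)*I*omega^2 = 0.5*17.519*59.79^2 = 31313.8469

31313.8469 J


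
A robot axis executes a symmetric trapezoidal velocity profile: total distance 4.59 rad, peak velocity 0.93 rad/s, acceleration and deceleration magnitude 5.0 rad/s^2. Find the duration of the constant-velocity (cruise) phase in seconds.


t_acc = v/a = 0.186000 s, d_acc = v^2/(2a) = 0.086490 rad each
d_cruise = 4.59 - 2*0.086490 = 4.417020 rad
t_cruise = d_cruise/v = 4.417020/0.93 = 4.7495

4.7495 s


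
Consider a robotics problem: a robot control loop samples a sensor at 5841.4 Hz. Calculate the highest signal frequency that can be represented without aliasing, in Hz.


f_max = f_s/2 = 5841.4/2 = 2920.7000

2920.7000 Hz


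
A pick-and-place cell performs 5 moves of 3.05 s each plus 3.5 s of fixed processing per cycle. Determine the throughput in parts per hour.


T_cycle = 5*3.05 + 3.5 = 18.7500 s
rate = 3600/T = 192.0000

192.0000 parts/hour


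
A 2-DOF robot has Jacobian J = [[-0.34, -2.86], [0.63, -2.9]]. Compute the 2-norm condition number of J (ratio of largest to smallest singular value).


JJ^T eigenvalues: trace(JJ^T) = 17.1021, det(JJ^T) = det(J)^2 = 7.77182884
s_max^2 = (17.1021 + sqrt(261.39450905))/2 = 16.63489978
s_min^2 = (17.1021 - sqrt(261.39450905))/2 = 0.46720022
kappa = s_max/s_min = sqrt(16.63489978/0.46720022) = 5.9670

5.9670


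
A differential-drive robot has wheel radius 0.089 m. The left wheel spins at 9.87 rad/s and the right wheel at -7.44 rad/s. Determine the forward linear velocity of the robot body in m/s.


v = r*(wR + wL)/2 = 0.089*(-7.44 + 9.87)/2 = 0.1081

0.1081 m/s


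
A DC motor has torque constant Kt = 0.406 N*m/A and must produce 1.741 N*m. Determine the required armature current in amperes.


I = tau / Kt = 1.741/0.406 = 4.2882

4.2882 A


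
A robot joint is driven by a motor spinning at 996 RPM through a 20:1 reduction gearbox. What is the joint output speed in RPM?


omega_joint = omega_motor / N = 996 / 20 = 49.8000

49.8000 RPM


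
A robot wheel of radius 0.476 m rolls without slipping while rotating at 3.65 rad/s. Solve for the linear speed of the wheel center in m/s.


v = omega * r = 3.65 * 0.476 = 1.7374

1.7374 m/s


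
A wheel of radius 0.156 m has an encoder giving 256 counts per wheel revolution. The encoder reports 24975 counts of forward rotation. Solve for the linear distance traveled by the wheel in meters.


revs = 24975/256 = 97.558594
d = revs * 2*pi*r = 97.558594 * 2*pi*0.156 = 95.6247

95.6247 m


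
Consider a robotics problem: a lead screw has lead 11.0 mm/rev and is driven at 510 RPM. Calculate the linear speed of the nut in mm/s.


v = lead * (RPM/60) = 11.0*510/60 = 93.5000

93.5000 mm/s


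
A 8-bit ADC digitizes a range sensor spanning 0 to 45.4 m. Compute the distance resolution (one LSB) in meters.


res = range / 2^n = 45.4/2^8 = 45.4/256 = 0.1773

0.1773 m


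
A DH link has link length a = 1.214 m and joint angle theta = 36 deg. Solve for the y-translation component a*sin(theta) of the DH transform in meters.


a*sin(theta) = 1.214*sin(36 deg) = 0.7136

0.7136 m


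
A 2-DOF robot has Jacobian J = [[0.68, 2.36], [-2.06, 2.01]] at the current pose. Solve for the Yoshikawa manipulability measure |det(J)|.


det(J) = 0.68*2.01 - (2.36)*(-2.06) = 6.2284
|det(J)| = 6.2284

6.2284


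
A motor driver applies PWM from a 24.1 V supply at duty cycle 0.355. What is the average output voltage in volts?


V_avg = V_supply * D = 24.1*0.355 = 8.5555

8.5555 V


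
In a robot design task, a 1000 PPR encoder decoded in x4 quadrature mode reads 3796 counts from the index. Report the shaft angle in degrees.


angle = counts * 360 / (PPR*4) = 3796 * 360 / 4000 = 341.6400

341.6400 degrees


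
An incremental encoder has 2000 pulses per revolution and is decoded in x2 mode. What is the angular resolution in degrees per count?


resolution = 360 / (PPR * 2) = 360 / 4000 = 0.0900

0.0900 degrees


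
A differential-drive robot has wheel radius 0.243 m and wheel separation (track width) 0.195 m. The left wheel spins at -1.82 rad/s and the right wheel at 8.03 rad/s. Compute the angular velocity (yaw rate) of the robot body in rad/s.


omega = r*(wR - wL)/L = 0.243*(8.03 - (-1.82))/0.195 = 12.2746

12.2746 rad/s


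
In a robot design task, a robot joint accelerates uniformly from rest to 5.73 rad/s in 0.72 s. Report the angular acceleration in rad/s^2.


alpha = delta_omega / t = 5.73 / 0.72 = 7.9583

7.9583 rad/s^2


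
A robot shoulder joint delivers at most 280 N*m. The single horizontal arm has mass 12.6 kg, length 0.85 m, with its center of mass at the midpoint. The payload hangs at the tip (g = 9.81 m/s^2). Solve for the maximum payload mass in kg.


tau_arm = m_arm*g*(L/2) = 12.6*9.81*0.85/2 = 52.5326 N*m
tau_payload = tau_max - tau_arm = 280 - 52.5326 = 227.4674
m_payload = tau_payload / (g*L) = 227.4674 / (9.81*0.85) = 27.2792

27.2792 kg


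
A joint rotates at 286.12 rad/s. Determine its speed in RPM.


RPM = 286.12 * 60/(2*pi) = 2732.2447

2732.2447 RPM


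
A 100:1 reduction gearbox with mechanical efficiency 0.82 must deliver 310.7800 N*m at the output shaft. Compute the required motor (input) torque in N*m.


tau_in = tau_out / (N * eta) = 310.7800 / (100 * 0.82) = 3.7900

3.7900 N*m


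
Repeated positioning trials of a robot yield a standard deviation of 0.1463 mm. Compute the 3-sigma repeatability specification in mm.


repeatability = 3*sigma = 3*0.1463 = 0.4389

0.4389 mm


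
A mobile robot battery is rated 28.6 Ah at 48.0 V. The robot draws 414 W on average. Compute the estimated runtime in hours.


E = 28.6*48.0 = 1372.8000 Wh
t = E/P = 1372.8000/414 = 3.3159

3.3159 hours


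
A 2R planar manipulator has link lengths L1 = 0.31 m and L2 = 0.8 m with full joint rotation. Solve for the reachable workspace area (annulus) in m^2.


r_max = L1 + L2 = 1.1100, r_min = |L1 - L2| = 0.4900
A = pi*(r_max^2 - r_min^2) = pi*(1.2321 - 0.2401) = 3.1165

3.1165 m^2


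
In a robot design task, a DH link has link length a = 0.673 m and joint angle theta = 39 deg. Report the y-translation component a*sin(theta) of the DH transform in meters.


a*sin(theta) = 0.673*sin(39 deg) = 0.4235

0.4235 m


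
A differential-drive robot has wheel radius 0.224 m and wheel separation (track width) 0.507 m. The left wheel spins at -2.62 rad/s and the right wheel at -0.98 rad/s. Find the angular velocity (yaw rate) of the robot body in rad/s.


omega = r*(wR - wL)/L = 0.224*(-0.98 - (-2.62))/0.507 = 0.7246

0.7246 rad/s


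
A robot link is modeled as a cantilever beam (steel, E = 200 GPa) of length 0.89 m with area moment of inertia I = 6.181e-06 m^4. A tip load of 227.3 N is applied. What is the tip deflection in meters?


delta = F*L^3/(3*E*I) = 227.3*0.89^3/(3*2.000e+11*6.181e-06)
      = 160.2394537/3708600 = 4.3208e-05

4.3208e-05 m


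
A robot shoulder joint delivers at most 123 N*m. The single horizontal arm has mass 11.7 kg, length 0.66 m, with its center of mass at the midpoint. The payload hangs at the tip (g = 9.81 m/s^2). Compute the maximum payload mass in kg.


tau_arm = m_arm*g*(L/2) = 11.7*9.81*0.66/2 = 37.8764 N*m
tau_payload = tau_max - tau_arm = 123 - 37.8764 = 85.1236
m_payload = tau_payload / (g*L) = 85.1236 / (9.81*0.66) = 13.1473

13.1473 kg


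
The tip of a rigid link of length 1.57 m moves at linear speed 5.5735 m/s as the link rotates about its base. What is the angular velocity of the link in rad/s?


omega = v / L = 5.5735 / 1.57 = 3.5500

3.5500 rad/s


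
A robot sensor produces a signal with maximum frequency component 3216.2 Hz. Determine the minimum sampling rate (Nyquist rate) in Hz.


f_s,min = 2*f_max = 2*3216.2 = 6432.4000

6432.4000 Hz


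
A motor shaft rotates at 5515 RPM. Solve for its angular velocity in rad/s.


omega = 5515 * 2*pi/60 = 577.5294

577.5294 rad/s


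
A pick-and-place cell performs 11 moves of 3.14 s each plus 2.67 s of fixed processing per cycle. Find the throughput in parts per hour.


T_cycle = 11*3.14 + 2.67 = 37.2100 s
rate = 3600/T = 96.7482

96.7482 parts/hour


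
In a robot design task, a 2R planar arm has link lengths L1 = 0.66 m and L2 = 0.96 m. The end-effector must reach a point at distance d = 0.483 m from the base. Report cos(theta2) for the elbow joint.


cos(th2) = (d^2 - L1^2 - L2^2)/(2*L1*L2) = (0.483^2 - 0.66^2 - 0.96^2)/(2*0.66*0.96) = -0.8869

-0.8869


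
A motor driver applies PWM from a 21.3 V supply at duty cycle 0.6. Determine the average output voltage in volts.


V_avg = V_supply * D = 21.3*0.6 = 12.7800

12.7800 V


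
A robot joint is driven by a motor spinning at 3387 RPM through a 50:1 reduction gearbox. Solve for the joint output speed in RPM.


omega_joint = omega_motor / N = 3387 / 50 = 67.7400

67.7400 RPM


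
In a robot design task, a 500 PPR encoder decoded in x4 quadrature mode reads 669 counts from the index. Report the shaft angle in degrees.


angle = counts * 360 / (PPR*4) = 669 * 360 / 2000 = 120.4200

120.4200 degrees


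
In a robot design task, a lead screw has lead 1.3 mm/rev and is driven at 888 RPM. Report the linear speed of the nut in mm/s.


v = lead * (RPM/60) = 1.3*888/60 = 19.2400

19.2400 mm/s


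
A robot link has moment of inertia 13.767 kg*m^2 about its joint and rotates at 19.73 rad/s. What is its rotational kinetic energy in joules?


KE = (1/2)*I*omega^2 = 0.5*13.767*19.73^2 = 2679.5600

2679.5600 J


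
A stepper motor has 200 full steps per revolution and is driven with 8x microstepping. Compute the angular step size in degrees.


step = 360/(200*8) = 360/1600 = 0.2250

0.2250 degrees


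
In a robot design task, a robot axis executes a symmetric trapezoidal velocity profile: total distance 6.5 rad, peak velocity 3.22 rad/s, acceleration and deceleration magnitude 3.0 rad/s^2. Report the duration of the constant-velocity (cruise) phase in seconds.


t_acc = v/a = 1.073333 s, d_acc = v^2/(2a) = 1.728067 rad each
d_cruise = 6.5 - 2*1.728067 = 3.043866 rad
t_cruise = d_cruise/v = 3.043866/3.22 = 0.9453

0.9453 s


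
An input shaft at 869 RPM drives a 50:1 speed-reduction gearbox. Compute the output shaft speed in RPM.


omega_out = omega_in / N = 869 / 50 = 17.3800

17.3800 RPM


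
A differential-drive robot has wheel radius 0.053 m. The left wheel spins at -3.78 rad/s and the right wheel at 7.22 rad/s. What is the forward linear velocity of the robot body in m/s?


v = r*(wR + wL)/2 = 0.053*(7.22 + -3.78)/2 = 0.0912

0.0912 m/s


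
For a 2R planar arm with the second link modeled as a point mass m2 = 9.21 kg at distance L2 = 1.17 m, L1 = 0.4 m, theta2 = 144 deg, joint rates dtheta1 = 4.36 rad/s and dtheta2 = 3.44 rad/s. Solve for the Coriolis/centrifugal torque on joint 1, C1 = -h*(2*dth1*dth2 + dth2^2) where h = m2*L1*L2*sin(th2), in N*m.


h = m2*L1*L2*sin(th2) = 9.21*0.4*1.17*sin(144 deg) = 2.533519
C1 = -h*(2*4.36*3.44 + 3.44^2) = -2.533519*41.8304 = -105.9781

-105.9781 N*m


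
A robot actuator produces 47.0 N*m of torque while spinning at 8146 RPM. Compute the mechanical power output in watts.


omega = 8146 * 2*pi/60 = 853.047125 rad/s
P = tau * omega = 47.0 * 853.047125 = 40093.2149

40093.2149 W


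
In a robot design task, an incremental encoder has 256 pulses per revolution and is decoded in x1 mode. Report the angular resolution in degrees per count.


resolution = 360 / (PPR * 1) = 360 / 256 = 1.4062

1.4062 degrees


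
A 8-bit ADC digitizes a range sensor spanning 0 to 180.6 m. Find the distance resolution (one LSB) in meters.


res = range / 2^n = 180.6/2^8 = 180.6/256 = 0.7055

0.7055 m


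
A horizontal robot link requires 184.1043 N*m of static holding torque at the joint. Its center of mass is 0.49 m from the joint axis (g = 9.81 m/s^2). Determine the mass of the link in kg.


m = tau / (g*L) = 184.1043 / (9.81 * 0.49) = 38.3000

38.3000 kg


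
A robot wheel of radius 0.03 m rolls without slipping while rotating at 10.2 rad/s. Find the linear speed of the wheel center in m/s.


v = omega * r = 10.2 * 0.03 = 0.3060

0.3060 m/s


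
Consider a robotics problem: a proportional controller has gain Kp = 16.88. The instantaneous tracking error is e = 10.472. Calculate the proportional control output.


u_P = Kp * e = 16.88 * 10.472 = 176.7674

176.7674


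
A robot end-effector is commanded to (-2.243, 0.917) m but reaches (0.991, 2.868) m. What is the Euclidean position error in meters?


dx = 0.991 - (-2.243) = 3.2340, dy = 2.868 - (0.917) = 1.9510
err = sqrt(10.458756 + 3.806401) = 3.7769

3.7769 m


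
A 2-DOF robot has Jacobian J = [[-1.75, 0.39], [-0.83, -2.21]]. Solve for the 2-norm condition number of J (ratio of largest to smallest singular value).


JJ^T eigenvalues: trace(JJ^T) = 8.7876, det(JJ^T) = det(J)^2 = 17.56615744
s_max^2 = (8.7876 + sqrt(6.95728400))/2 = 5.71263320
s_min^2 = (8.7876 - sqrt(6.95728400))/2 = 3.07496680
kappa = s_max/s_min = sqrt(5.71263320/3.07496680) = 1.3630

1.3630


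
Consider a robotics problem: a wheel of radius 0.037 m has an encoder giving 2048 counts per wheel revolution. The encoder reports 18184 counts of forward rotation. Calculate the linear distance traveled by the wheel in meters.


revs = 18184/2048 = 8.878906
d = revs * 2*pi*r = 8.878906 * 2*pi*0.037 = 2.0641

2.0641 m


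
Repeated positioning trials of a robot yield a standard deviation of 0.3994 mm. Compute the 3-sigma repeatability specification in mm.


repeatability = 3*sigma = 3*0.3994 = 1.1982

1.1982 mm


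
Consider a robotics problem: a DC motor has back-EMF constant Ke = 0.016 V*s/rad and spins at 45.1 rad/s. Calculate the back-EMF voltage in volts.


V_emf = Ke * omega = 0.016*45.1 = 0.7216

0.7216 V


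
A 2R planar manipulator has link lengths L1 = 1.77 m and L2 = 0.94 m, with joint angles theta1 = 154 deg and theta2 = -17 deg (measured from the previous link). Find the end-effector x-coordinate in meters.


x = L1*cos(th1) + L2*cos(th1+th2) = 1.77*cos(154 deg) + 0.94*cos(137 deg) = -2.2783

-2.2783 m


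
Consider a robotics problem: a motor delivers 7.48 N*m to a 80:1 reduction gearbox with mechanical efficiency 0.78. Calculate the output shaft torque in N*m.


tau_out = tau_in * N * eta = 7.48 * 80 * 0.78 = 466.7520

466.7520 N*m


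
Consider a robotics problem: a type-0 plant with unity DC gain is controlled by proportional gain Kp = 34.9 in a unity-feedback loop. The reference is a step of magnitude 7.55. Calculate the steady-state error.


e_ss = R/(1 + Kp) = 7.55/(1 + 34.9) = 7.55/35.9000 = 0.2103

0.2103


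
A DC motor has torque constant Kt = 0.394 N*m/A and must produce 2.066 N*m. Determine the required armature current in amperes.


I = tau / Kt = 2.066/0.394 = 5.2437

5.2437 A


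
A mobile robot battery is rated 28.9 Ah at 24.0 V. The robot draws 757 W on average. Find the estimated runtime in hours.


E = 28.9*24.0 = 693.6000 Wh
t = E/P = 693.6000/757 = 0.9162

0.9162 hours


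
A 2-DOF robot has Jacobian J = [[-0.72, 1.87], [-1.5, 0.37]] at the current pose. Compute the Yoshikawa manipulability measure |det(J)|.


det(J) = -0.72*0.37 - (1.87)*(-1.5) = 2.5386
|det(J)| = 2.5386

2.5386


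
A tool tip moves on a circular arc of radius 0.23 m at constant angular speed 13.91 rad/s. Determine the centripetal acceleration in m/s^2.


a_c = omega^2 * r = 13.91^2 * 0.23 = 44.5023

44.5023 m/s^2


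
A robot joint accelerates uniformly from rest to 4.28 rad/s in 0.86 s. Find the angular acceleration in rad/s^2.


alpha = delta_omega / t = 4.28 / 0.86 = 4.9767

4.9767 rad/s^2


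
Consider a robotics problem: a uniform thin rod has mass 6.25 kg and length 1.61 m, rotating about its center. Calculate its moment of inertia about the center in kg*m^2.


I = (1/12)*m*L^2 = (1/12)*6.25*1.61^2 = 1.3501

1.3501 kg*m^2


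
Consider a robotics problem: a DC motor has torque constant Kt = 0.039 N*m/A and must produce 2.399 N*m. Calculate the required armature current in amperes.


I = tau / Kt = 2.399/0.039 = 61.5128

61.5128 A


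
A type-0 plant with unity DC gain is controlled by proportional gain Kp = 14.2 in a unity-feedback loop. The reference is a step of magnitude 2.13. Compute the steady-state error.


e_ss = R/(1 + Kp) = 2.13/(1 + 14.2) = 2.13/15.2000 = 0.1401

0.1401


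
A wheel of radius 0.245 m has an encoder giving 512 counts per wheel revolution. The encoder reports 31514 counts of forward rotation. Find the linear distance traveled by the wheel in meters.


revs = 31514/512 = 61.550781
d = revs * 2*pi*r = 61.550781 * 2*pi*0.245 = 94.7501

94.7501 m


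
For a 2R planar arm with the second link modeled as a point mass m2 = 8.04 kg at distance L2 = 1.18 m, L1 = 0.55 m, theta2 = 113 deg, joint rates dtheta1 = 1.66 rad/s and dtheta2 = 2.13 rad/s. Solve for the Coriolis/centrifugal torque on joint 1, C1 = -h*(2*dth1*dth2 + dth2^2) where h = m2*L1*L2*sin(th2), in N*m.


h = m2*L1*L2*sin(th2) = 8.04*0.55*1.18*sin(113 deg) = 4.803158
C1 = -h*(2*1.66*2.13 + 2.13^2) = -4.803158*11.6085 = -55.7575

-55.7575 N*m


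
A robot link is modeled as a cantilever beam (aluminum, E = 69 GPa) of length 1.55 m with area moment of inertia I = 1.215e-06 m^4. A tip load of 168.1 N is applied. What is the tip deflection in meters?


delta = F*L^3/(3*E*I) = 168.1*1.55^3/(3*6.900e+10*1.215e-06)
      = 625.9833875/251505 = 0.0025

0.0025 m


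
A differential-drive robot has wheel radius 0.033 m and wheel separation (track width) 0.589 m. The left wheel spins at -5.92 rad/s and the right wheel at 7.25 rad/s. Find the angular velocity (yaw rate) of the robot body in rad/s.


omega = r*(wR - wL)/L = 0.033*(7.25 - (-5.92))/0.589 = 0.7379

0.7379 rad/s


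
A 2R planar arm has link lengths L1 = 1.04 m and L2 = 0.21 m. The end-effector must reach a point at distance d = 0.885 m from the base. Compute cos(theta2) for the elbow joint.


cos(th2) = (d^2 - L1^2 - L2^2)/(2*L1*L2) = (0.885^2 - 1.04^2 - 0.21^2)/(2*1.04*0.21) = -0.7841

-0.7841


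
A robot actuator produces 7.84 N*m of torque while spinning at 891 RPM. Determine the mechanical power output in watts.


omega = 891 * 2*pi/60 = 93.305302 rad/s
P = tau * omega = 7.84 * 93.305302 = 731.5136

731.5136 W


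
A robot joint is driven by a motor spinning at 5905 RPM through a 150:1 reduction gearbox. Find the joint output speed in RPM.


omega_joint = omega_motor / N = 5905 / 150 = 39.3667

39.3667 RPM


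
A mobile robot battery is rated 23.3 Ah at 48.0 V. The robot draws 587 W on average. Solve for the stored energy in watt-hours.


E = capacity * V = 23.3*48.0 = 1118.4000

1118.4000 Wh


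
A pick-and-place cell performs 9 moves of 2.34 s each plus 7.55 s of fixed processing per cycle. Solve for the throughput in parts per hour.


T_cycle = 9*2.34 + 7.55 = 28.6100 s
rate = 3600/T = 125.8301

125.8301 parts/hour


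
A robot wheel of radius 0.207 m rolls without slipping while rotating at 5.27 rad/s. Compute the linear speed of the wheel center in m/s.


v = omega * r = 5.27 * 0.207 = 1.0909

1.0909 m/s


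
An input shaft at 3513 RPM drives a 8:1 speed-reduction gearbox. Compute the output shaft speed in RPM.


omega_out = omega_in / N = 3513 / 8 = 439.1250

439.1250 RPM


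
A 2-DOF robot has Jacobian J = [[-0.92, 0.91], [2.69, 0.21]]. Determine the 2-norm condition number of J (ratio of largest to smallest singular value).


JJ^T eigenvalues: trace(JJ^T) = 8.9547, det(JJ^T) = det(J)^2 = 6.97540921
s_max^2 = (8.9547 + sqrt(52.28501525))/2 = 8.09276890
s_min^2 = (8.9547 - sqrt(52.28501525))/2 = 0.86193110
kappa = s_max/s_min = sqrt(8.09276890/0.86193110) = 3.0642

3.0642


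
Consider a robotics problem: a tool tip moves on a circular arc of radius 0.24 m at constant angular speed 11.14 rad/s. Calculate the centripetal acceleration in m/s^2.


a_c = omega^2 * r = 11.14^2 * 0.24 = 29.7839

29.7839 m/s^2


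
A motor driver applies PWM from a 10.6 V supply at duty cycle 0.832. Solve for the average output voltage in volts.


V_avg = V_supply * D = 10.6*0.832 = 8.8192

8.8192 V


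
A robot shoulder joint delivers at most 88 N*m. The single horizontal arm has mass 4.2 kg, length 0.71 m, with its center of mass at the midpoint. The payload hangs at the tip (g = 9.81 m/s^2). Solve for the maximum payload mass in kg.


tau_arm = m_arm*g*(L/2) = 4.2*9.81*0.71/2 = 14.6267 N*m
tau_payload = tau_max - tau_arm = 88 - 14.6267 = 73.3733
m_payload = tau_payload / (g*L) = 73.3733 / (9.81*0.71) = 10.5344

10.5344 kg


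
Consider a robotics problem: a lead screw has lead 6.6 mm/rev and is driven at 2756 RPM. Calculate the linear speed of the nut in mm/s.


v = lead * (RPM/60) = 6.6*2756/60 = 303.1600

303.1600 mm/s


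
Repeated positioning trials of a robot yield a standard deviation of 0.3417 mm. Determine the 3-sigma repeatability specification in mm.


repeatability = 3*sigma = 3*0.3417 = 1.0251

1.0251 mm


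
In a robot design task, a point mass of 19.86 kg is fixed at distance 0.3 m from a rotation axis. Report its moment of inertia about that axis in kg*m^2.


I = m*r^2 = 19.86*0.3^2 = 1.7874

1.7874 kg*m^2


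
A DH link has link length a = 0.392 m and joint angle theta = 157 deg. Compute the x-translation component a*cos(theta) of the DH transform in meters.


a*cos(theta) = 0.392*cos(157 deg) = -0.3608

-0.3608 m


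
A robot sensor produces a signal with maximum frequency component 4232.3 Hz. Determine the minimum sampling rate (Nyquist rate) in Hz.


f_s,min = 2*f_max = 2*4232.3 = 8464.6000

8464.6000 Hz


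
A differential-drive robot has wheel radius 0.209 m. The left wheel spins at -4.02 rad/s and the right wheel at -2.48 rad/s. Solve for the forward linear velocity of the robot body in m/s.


v = r*(wR + wL)/2 = 0.209*(-2.48 + -4.02)/2 = -0.6793

-0.6793 m/s


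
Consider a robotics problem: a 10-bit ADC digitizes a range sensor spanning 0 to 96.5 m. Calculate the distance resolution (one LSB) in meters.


res = range / 2^n = 96.5/2^10 = 96.5/1024 = 0.0942

0.0942 m


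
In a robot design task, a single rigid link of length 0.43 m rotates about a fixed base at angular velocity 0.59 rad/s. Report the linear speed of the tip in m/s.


v = L*omega = 0.43 * 0.59 = 0.2537

0.2537 m/s


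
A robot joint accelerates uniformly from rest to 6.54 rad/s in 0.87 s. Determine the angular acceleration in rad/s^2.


alpha = delta_omega / t = 6.54 / 0.87 = 7.5172

7.5172 rad/s^2


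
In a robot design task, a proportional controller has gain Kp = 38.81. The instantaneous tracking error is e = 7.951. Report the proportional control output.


u_P = Kp * e = 38.81 * 7.951 = 308.5783

308.5783


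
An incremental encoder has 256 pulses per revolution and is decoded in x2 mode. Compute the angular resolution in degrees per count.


resolution = 360 / (PPR * 2) = 360 / 512 = 0.7031

0.7031 degrees


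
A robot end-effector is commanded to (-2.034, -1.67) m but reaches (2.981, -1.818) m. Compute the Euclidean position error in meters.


dx = 2.981 - (-2.034) = 5.0150, dy = -1.818 - (-1.67) = -0.1480
err = sqrt(25.150225 + 0.021904) = 5.0172

5.0172 m


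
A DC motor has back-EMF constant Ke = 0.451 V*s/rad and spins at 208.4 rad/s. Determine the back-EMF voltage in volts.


V_emf = Ke * omega = 0.451*208.4 = 93.9884

93.9884 V


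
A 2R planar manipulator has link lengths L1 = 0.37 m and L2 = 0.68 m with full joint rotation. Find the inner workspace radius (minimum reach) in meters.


r_min = |L1 - L2| = |0.37 - 0.68| = 0.3100

0.3100 m


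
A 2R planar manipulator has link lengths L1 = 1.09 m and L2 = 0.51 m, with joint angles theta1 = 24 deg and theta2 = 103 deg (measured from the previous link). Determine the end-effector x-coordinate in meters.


x = L1*cos(th1) + L2*cos(th1+th2) = 1.09*cos(24 deg) + 0.51*cos(127 deg) = 0.6888

0.6888 m


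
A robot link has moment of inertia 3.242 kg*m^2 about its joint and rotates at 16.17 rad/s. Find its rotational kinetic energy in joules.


KE = (1/2)*I*omega^2 = 0.5*3.242*16.17^2 = 423.8411

423.8411 J


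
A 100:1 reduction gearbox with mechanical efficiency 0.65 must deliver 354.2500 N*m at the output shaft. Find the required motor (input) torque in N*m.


tau_in = tau_out / (N * eta) = 354.2500 / (100 * 0.65) = 5.4500

5.4500 N*m


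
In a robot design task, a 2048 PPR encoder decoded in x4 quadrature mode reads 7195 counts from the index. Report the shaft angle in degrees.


angle = counts * 360 / (PPR*4) = 7195 * 360 / 8192 = 316.1865

316.1865 degrees


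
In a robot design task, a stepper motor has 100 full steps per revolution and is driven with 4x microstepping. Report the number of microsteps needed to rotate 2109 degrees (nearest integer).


step_size = 360/(100*4) = 360/400 = 0.900000 deg
n = 2109/(360/400) = 2109*400/360 = 2343.3333 -> 2343

2343 steps


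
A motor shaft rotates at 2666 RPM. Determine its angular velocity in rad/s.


omega = 2666 * 2*pi/60 = 279.1829

279.1829 rad/s


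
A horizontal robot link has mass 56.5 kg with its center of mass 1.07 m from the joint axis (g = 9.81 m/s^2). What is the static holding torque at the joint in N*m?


tau = m*g*L = 56.5 * 9.81 * 1.07 = 593.0635

593.0635 N*m


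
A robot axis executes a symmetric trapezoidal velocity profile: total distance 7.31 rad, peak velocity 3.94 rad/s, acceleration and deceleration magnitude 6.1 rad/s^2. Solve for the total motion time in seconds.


t_acc = v/a = 3.94/6.1 = 0.645902 s
d_acc = v^2/(2a) = 1.272426 rad (each ramp)
d_cruise = 7.31 - 2*1.272426 = 4.765148 rad
t_cruise = 4.765148/3.94 = 1.209428 s
t_total = 2*0.645902 + 1.209428 = 2.5012

2.5012 s


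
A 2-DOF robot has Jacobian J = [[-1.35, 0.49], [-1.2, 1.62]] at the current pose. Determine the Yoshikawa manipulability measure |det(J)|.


det(J) = -1.35*1.62 - (0.49)*(-1.2) = -1.5990
|det(J)| = 1.5990

1.5990


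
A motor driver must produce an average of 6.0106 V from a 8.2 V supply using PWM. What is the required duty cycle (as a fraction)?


D = V_avg/V_supply = 6.0106/8.2 = 0.7330

0.7330


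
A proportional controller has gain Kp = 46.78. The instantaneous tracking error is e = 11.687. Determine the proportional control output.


u_P = Kp * e = 46.78 * 11.687 = 546.7179

546.7179


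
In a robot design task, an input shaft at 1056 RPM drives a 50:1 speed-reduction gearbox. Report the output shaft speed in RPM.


omega_out = omega_in / N = 1056 / 50 = 21.1200

21.1200 RPM


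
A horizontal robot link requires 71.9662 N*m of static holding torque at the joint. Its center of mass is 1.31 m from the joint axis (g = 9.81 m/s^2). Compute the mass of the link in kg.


m = tau / (g*L) = 71.9662 / (9.81 * 1.31) = 5.6000

5.6000 kg


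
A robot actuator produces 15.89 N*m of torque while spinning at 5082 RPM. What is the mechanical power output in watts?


omega = 5082 * 2*pi/60 = 532.185796 rad/s
P = tau * omega = 15.89 * 532.185796 = 8456.4323

8456.4323 W


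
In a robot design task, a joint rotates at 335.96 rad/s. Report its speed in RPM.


RPM = 335.96 * 60/(2*pi) = 3208.1817

3208.1817 RPM


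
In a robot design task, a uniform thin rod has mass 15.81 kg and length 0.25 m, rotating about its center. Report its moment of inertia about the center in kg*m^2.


I = (1/12)*m*L^2 = (1/12)*15.81*0.25^2 = 0.0823

0.0823 kg*m^2


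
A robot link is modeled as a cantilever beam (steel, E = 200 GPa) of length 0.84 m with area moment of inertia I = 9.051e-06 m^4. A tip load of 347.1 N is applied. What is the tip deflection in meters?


delta = F*L^3/(3*E*I) = 347.1*0.84^3/(3*2.000e+11*9.051e-06)
      = 205.7275584/5430600 = 3.7883e-05

3.7883e-05 m


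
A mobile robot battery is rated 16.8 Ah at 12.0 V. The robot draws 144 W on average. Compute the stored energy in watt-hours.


E = capacity * V = 16.8*12.0 = 201.6000

201.6000 Wh


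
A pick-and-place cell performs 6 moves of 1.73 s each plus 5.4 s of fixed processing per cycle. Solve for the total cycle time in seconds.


T = 6*1.73 + 5.4 = 15.7800

15.7800 s


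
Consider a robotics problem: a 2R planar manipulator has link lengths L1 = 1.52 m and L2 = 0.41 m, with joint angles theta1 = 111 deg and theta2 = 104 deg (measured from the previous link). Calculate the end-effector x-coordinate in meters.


x = L1*cos(th1) + L2*cos(th1+th2) = 1.52*cos(111 deg) + 0.41*cos(215 deg) = -0.8806

-0.8806 m


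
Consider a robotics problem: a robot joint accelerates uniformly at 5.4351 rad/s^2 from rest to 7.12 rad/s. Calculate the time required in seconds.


t = delta_omega / alpha = 7.12 / 5.4351 = 1.3100

1.3100 s


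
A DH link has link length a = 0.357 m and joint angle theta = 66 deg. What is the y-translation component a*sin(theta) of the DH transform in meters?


a*sin(theta) = 0.357*sin(66 deg) = 0.3261

0.3261 m


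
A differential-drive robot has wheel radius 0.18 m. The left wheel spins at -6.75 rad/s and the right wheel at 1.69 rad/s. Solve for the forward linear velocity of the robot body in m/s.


v = r*(wR + wL)/2 = 0.18*(1.69 + -6.75)/2 = -0.4554

-0.4554 m/s


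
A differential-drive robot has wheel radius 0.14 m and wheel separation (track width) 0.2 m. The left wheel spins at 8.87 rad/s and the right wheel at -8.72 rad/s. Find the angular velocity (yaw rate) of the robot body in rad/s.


omega = r*(wR - wL)/L = 0.14*(-8.72 - (8.87))/0.2 = -12.3130

-12.3130 rad/s


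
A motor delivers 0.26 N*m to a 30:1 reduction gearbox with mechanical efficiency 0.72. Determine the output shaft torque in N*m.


tau_out = tau_in * N * eta = 0.26 * 30 * 0.72 = 5.6160

5.6160 N*m


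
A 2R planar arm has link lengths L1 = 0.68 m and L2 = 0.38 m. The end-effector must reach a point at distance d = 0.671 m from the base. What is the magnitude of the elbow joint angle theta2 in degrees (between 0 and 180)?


cos(th2) = (d^2 - L1^2 - L2^2)/(2*L1*L2) = (0.671^2 - 0.68^2 - 0.38^2)/(2*0.68*0.38) = -0.30293924
th2 = acos(-0.30293924) = 107.6342 deg

107.6342 degrees


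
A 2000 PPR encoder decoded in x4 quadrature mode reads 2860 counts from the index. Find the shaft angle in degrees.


angle = counts * 360 / (PPR*4) = 2860 * 360 / 8000 = 128.7000

128.7000 degrees


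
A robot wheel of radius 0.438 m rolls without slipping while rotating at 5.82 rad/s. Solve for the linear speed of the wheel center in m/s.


v = omega * r = 5.82 * 0.438 = 2.5492

2.5492 m/s


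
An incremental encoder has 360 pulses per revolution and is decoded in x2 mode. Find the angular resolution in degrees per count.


resolution = 360 / (PPR * 2) = 360 / 720 = 0.5000

0.5000 degrees


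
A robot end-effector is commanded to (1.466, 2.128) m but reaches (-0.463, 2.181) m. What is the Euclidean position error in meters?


dx = -0.463 - (1.466) = -1.9290, dy = 2.181 - (2.128) = 0.0530
err = sqrt(3.721041 + 0.002809) = 1.9297

1.9297 m


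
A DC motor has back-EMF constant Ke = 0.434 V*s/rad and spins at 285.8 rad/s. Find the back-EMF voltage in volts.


V_emf = Ke * omega = 0.434*285.8 = 124.0372

124.0372 V
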